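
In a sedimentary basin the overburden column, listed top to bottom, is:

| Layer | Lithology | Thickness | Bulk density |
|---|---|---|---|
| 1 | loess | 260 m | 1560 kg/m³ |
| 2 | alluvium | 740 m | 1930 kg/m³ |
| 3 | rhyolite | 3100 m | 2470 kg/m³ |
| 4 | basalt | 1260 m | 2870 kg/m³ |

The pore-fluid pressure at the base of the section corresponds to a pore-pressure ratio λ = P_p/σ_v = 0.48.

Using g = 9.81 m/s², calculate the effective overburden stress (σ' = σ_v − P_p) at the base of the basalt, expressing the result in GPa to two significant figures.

Overburden (lithostatic) stress σ_v:
loess: 1560 kg/m³ × 9.81 m/s² × 260 m = 3.979×10^6 Pa = 3.979 MPa
alluvium: 1930 kg/m³ × 9.81 m/s² × 740 m = 1.401×10^7 Pa = 14.01 MPa
rhyolite: 2470 kg/m³ × 9.81 m/s² × 3100 m = 7.512×10^7 Pa = 75.12 MPa
basalt: 2870 kg/m³ × 9.81 m/s² × 1260 m = 3.547×10^7 Pa = 35.47 MPa
Total = 3.979 + 14.01 + 75.12 + 35.47 = 128.58 MPa
Pore pressure P_p = λ·σ_v = 0.48 × 128.6 MPa = 61.72 MPa
Effective stress σ' = σ_v − P_p = 128.6 − 61.72 = 66.861 MPa = 0.066861 GPa

0.067 GPa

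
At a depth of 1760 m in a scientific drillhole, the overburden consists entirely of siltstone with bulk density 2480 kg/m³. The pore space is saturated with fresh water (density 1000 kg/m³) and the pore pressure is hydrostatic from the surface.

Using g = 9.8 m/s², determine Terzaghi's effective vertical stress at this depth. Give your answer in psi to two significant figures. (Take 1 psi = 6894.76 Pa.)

3700 psi

Overburden (lithostatic) stress σ_v:
siltstone: 2480 kg/m³ × 9.8 m/s² × 1760 m = 4.278×10^7 Pa = 42.78 MPa
Pore pressure P_p = 1000 kg/m³ × 9.8 m/s² × 1760 m = 1.725×10^7 Pa = 17.25 MPa
Effective stress σ' = σ_v − P_p = 42.78 − 17.25 = 25.527 MPa = 3702.4 psi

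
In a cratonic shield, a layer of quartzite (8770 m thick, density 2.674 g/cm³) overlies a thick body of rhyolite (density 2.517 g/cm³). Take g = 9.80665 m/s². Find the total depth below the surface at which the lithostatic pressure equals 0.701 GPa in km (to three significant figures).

Pressure at base of upper layers: 2674×9.80665×8770 = 2.300×10^8 Pa = 0.2300 GPa
Remaining pressure to be supplied by rhyolite: 7.010×10^8 − 2.300×10^8 = 4.710×10^8 Pa
Additional depth in rhyolite = 4.710×10^8 Pa / (2517 kg/m³ × 9.80665 m/s²) = 19083 m
Total depth = 8770 m + 19083 m = 27853 m
= 27.853 km

27.9 km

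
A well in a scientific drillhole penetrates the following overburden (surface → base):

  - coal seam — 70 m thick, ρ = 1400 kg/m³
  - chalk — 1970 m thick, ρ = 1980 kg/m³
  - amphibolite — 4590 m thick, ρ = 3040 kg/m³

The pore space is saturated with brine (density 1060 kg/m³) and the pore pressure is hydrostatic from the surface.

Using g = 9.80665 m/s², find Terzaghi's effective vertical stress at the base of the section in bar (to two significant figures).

1100 bar

Overburden (lithostatic) stress σ_v:
coal seam: 1400 kg/m³ × 9.80665 m/s² × 70 m = 9.611×10^5 Pa = 0.9611 MPa
chalk: 1980 kg/m³ × 9.80665 m/s² × 1970 m = 3.825×10^7 Pa = 38.25 MPa
amphibolite: 3040 kg/m³ × 9.80665 m/s² × 4590 m = 1.368×10^8 Pa = 136.8 MPa
Total = 0.9611 + 38.25 + 136.8 = 176.05 MPa
Pore pressure P_p = 1060 kg/m³ × 9.80665 m/s² × 6630 m = 6.892×10^7 Pa = 68.92 MPa
Effective stress σ' = σ_v − P_p = 176.1 − 68.92 = 107.13 MPa = 1071.3 bar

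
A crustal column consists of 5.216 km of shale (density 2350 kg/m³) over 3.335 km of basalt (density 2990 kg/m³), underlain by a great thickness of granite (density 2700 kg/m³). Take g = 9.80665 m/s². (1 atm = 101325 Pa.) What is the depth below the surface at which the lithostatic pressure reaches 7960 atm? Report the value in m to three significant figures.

Pressure at base of upper layers: 2350×9.80665×5216 + 2990×9.80665×3335 = 2.180×10^8 Pa = 2151 atm
Remaining pressure to be supplied by granite: 8.065×10^8 − 2.180×10^8 = 5.886×10^8 Pa
Additional depth in granite = 5.886×10^8 Pa / (2700 kg/m³ × 9.80665 m/s²) = 22228 m
Total depth = 8551 m + 22228 m = 30779 m

30800 m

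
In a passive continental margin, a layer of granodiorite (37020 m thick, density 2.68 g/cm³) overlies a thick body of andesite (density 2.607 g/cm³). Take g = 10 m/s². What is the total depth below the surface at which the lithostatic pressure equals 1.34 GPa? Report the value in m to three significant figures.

50400 m

Pressure at base of upper layers: 2680×10×37020 = 9.921×10^8 Pa = 0.9921 GPa
Remaining pressure to be supplied by andesite: 1.340×10^9 − 9.921×10^8 = 3.479×10^8 Pa
Additional depth in andesite = 3.479×10^8 Pa / (2607 kg/m³ × 10 m/s²) = 13343 m
Total depth = 37020 m + 13343 m = 50363 m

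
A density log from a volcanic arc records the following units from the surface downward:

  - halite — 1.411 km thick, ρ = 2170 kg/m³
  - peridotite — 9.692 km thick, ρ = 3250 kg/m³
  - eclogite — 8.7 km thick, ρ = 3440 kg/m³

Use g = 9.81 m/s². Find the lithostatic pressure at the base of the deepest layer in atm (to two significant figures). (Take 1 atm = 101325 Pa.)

6200 atm

halite: 2170 kg/m³ × 9.81 m/s² × 1411 m = 3.004×10^7 Pa = 296.4 atm
peridotite: 3250 kg/m³ × 9.81 m/s² × 9692 m = 3.090×10^8 Pa = 3050 atm
eclogite: 3440 kg/m³ × 9.81 m/s² × 8700 m = 2.936×10^8 Pa = 2898 atm
Total = 296.4 + 3050 + 2898 = 6243.6 atm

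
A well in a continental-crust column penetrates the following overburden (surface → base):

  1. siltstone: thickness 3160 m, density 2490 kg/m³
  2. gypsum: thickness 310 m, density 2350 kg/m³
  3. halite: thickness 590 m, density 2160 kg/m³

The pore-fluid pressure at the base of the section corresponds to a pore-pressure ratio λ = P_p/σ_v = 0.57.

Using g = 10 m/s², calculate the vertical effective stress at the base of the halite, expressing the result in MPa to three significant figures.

42.4 MPa

Overburden (lithostatic) stress σ_v:
siltstone: 2490 kg/m³ × 10 m/s² × 3160 m = 7.868×10^7 Pa = 78.68 MPa
gypsum: 2350 kg/m³ × 10 m/s² × 310 m = 7.285×10^6 Pa = 7.285 MPa
halite: 2160 kg/m³ × 10 m/s² × 590 m = 1.274×10^7 Pa = 12.74 MPa
Total = 78.68 + 7.285 + 12.74 = 98.713 MPa
Pore pressure P_p = λ·σ_v = 0.57 × 98.71 MPa = 56.27 MPa
Effective stress σ' = σ_v − P_p = 98.71 − 56.27 = 42.447 MPa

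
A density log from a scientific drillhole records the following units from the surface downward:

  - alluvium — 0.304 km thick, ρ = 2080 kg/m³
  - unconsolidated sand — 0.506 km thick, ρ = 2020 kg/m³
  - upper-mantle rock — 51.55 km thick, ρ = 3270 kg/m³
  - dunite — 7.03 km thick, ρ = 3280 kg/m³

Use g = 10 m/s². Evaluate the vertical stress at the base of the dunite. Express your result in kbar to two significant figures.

alluvium: 2080 kg/m³ × 10 m/s² × 304 m = 6.323×10^6 Pa = 0.06323 kbar
unconsolidated sand: 2020 kg/m³ × 10 m/s² × 506 m = 1.022×10^7 Pa = 0.1022 kbar
upper-mantle rock: 3270 kg/m³ × 10 m/s² × 51550 m = 1.686×10^9 Pa = 16.86 kbar
dunite: 3280 kg/m³ × 10 m/s² × 7030 m = 2.306×10^8 Pa = 2.306 kbar
Total = 0.06323 + 0.1022 + 16.86 + 2.306 = 19.328 kbar

19 kbar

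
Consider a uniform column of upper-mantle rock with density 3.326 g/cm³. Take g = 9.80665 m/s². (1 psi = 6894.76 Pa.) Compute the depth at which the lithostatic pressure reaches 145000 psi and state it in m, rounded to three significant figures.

h = P/(ρg) = 145000 psi / (3326 kg/m³ × 9.80665 m/s²) = 9.997×10^8 Pa / 32617 Pa/m = 30651 m

30700 m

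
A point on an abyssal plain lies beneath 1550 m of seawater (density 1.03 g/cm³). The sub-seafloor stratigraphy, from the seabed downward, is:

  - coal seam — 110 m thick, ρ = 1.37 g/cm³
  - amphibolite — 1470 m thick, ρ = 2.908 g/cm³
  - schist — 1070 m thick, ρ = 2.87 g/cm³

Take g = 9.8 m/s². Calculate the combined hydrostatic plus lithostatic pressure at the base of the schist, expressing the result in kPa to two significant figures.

89000 kPa

seawater: 1030 kg/m³ × 9.8 m/s² × 1550 m = 1.565×10^7 Pa = 15646 kPa
coal seam: 1370 kg/m³ × 9.8 m/s² × 110 m = 1.477×10^6 Pa = 1477 kPa
amphibolite: 2908 kg/m³ × 9.8 m/s² × 1470 m = 4.189×10^7 Pa = 41893 kPa
schist: 2870 kg/m³ × 9.8 m/s² × 1070 m = 3.009×10^7 Pa = 30095 kPa
Total = 15646 + 1477 + 41893 + 30095 = 89110 kPa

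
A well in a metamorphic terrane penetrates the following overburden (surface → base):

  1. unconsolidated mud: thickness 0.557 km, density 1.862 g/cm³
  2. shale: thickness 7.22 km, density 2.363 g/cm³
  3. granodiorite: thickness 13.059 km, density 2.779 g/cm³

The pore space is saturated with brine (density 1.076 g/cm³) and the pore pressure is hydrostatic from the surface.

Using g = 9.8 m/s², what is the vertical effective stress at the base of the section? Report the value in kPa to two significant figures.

Overburden (lithostatic) stress σ_v:
unconsolidated mud: 1862 kg/m³ × 9.8 m/s² × 557 m = 1.016×10^7 Pa = 10.16 MPa
shale: 2363 kg/m³ × 9.8 m/s² × 7220 m = 1.672×10^8 Pa = 167.2 MPa
granodiorite: 2779 kg/m³ × 9.8 m/s² × 13059 m = 3.557×10^8 Pa = 355.7 MPa
Total = 10.16 + 167.2 + 355.7 = 533.01 MPa
Pore pressure P_p = 1076 kg/m³ × 9.8 m/s² × 20836 m = 2.197×10^8 Pa = 219.7 MPa
Effective stress σ' = σ_v − P_p = 533.0 − 219.7 = 313.30 MPa = 3.1330×10^5 kPa

310000 kPa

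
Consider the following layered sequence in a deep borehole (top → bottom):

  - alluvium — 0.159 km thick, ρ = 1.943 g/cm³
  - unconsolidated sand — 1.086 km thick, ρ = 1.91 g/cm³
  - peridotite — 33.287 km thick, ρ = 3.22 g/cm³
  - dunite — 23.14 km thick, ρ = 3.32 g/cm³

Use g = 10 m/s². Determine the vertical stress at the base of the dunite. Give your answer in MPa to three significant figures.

alluvium: 1943 kg/m³ × 10 m/s² × 159 m = 3.089×10^6 Pa = 3.089 MPa
unconsolidated sand: 1910 kg/m³ × 10 m/s² × 1086 m = 2.074×10^7 Pa = 20.74 MPa
peridotite: 3220 kg/m³ × 10 m/s² × 33287 m = 1.072×10^9 Pa = 1072 MPa
dunite: 3320 kg/m³ × 10 m/s² × 23140 m = 7.682×10^8 Pa = 768.2 MPa
Total = 3.089 + 20.74 + 1072 + 768.2 = 1863.9 MPa

1860 MPa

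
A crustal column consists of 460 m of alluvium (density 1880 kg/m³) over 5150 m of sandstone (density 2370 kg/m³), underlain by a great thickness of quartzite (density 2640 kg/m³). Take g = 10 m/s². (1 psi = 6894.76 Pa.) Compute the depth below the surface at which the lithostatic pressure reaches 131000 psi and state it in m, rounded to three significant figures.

34900 m

Pressure at base of upper layers: 1880×10×460 + 2370×10×5150 = 1.307×10^8 Pa = 18957 psi
Remaining pressure to be supplied by quartzite: 9.032×10^8 − 1.307×10^8 = 7.725×10^8 Pa
Additional depth in quartzite = 7.725×10^8 Pa / (2640 kg/m³ × 10 m/s²) = 29262 m
Total depth = 5610 m + 29262 m = 34872 m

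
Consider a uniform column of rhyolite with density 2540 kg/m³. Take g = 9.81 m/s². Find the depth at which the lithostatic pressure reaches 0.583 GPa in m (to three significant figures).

h = P/(ρg) = 0.583 GPa / (2540 kg/m³ × 9.81 m/s²) = 5.830×10^8 Pa / 24917 Pa/m = 23397 m

23400 m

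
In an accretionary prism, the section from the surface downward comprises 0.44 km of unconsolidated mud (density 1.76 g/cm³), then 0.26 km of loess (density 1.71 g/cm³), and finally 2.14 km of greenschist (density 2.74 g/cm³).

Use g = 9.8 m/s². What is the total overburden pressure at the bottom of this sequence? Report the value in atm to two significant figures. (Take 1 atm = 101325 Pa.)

unconsolidated mud: 1760 kg/m³ × 9.8 m/s² × 440 m = 7.589×10^6 Pa = 74.90 atm
loess: 1710 kg/m³ × 9.8 m/s² × 260 m = 4.357×10^6 Pa = 43.00 atm
greenschist: 2740 kg/m³ × 9.8 m/s² × 2140 m = 5.746×10^7 Pa = 567.1 atm
Total = 74.90 + 43.00 + 567.1 = 685.02 atm

690 atm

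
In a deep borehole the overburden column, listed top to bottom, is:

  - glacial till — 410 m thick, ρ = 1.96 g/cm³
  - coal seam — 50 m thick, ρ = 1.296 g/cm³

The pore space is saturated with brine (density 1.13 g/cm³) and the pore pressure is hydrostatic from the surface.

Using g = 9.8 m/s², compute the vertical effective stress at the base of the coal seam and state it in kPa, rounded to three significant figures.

Overburden (lithostatic) stress σ_v:
glacial till: 1960 kg/m³ × 9.8 m/s² × 410 m = 7.875×10^6 Pa = 7.875 MPa
coal seam: 1296 kg/m³ × 9.8 m/s² × 50 m = 6.350×10^5 Pa = 0.6350 MPa
Total = 7.875 + 0.6350 = 8.5103 MPa
Pore pressure P_p = 1130 kg/m³ × 9.8 m/s² × 460 m = 5.094×10^6 Pa = 5.094 MPa
Effective stress σ' = σ_v − P_p = 8.510 − 5.094 = 3.4163 MPa = 3416.3 kPa

3420 kPa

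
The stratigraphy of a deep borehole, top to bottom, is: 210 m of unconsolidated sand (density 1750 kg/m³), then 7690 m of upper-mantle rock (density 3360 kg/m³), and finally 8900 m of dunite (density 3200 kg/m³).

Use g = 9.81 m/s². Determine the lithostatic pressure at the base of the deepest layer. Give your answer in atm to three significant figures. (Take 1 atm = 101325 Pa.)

5290 atm

unconsolidated sand: 1750 kg/m³ × 9.81 m/s² × 210 m = 3.605×10^6 Pa = 35.58 atm
upper-mantle rock: 3360 kg/m³ × 9.81 m/s² × 7690 m = 2.535×10^8 Pa = 2502 atm
dunite: 3200 kg/m³ × 9.81 m/s² × 8900 m = 2.794×10^8 Pa = 2757 atm
Total = 35.58 + 2502 + 2757 = 5294.5 atm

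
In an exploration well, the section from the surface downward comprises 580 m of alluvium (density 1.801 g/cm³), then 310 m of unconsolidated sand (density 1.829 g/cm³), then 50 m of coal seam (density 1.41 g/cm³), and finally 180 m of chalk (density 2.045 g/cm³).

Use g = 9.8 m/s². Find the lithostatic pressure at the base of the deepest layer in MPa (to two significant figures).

alluvium: 1801 kg/m³ × 9.8 m/s² × 580 m = 1.024×10^7 Pa = 10.24 MPa
unconsolidated sand: 1829 kg/m³ × 9.8 m/s² × 310 m = 5.557×10^6 Pa = 5.557 MPa
coal seam: 1410 kg/m³ × 9.8 m/s² × 50 m = 6.909×10^5 Pa = 0.6909 MPa
chalk: 2045 kg/m³ × 9.8 m/s² × 180 m = 3.607×10^6 Pa = 3.607 MPa
Total = 10.24 + 5.557 + 0.6909 + 3.607 = 20.092 MPa

20 MPa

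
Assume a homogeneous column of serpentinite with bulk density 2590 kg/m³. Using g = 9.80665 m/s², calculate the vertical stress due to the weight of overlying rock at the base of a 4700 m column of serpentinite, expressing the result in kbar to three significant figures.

serpentinite: 2590 kg/m³ × 9.80665 m/s² × 4700 m = 1.194×10^8 Pa = 1.194 kbar

1.19 kbar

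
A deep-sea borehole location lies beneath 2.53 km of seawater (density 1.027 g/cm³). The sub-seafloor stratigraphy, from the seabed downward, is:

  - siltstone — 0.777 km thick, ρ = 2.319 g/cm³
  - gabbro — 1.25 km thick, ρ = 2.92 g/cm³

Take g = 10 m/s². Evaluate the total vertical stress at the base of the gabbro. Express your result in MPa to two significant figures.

seawater: 1027 kg/m³ × 10 m/s² × 2530 m = 2.598×10^7 Pa = 25.98 MPa
siltstone: 2319 kg/m³ × 10 m/s² × 777 m = 1.802×10^7 Pa = 18.02 MPa
gabbro: 2920 kg/m³ × 10 m/s² × 1250 m = 3.650×10^7 Pa = 36.50 MPa
Total = 25.98 + 18.02 + 36.50 = 80.502 MPa

81 MPa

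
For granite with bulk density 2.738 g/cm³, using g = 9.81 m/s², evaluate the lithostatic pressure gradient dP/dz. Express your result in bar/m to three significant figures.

0.269 bar/m

dP/dz = ρg = 2738 kg/m³ × 9.81 m/s² = 26860 Pa/m
= 26860 Pa/m × (1 bar/m / 1.0000×10^5 Pa/m) = 0.26860 bar/m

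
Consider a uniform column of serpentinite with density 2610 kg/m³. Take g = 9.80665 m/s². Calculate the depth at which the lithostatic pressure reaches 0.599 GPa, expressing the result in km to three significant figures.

23.4 km

h = P/(ρg) = 0.599 GPa / (2610 kg/m³ × 9.80665 m/s²) = 5.990×10^8 Pa / 25595 Pa/m = 23403 m
= 23.403 km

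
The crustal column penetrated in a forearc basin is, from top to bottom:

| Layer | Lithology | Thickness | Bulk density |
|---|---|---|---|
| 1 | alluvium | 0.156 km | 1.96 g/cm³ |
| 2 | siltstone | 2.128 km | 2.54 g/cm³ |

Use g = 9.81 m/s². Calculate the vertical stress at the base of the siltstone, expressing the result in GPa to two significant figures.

alluvium: 1960 kg/m³ × 9.81 m/s² × 156 m = 3.000×10^6 Pa = 3.000×10^-3 GPa
siltstone: 2540 kg/m³ × 9.81 m/s² × 2128 m = 5.302×10^7 Pa = 0.05302 GPa
Total = 3.000×10^-3 + 0.05302 = 0.056024 GPa

0.056 GPa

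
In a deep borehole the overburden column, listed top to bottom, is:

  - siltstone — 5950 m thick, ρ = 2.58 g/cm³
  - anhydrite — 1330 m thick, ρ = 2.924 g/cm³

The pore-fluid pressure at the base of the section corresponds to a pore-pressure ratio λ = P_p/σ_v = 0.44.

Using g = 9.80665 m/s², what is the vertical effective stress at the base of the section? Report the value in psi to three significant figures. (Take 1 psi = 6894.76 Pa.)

Overburden (lithostatic) stress σ_v:
siltstone: 2580 kg/m³ × 9.80665 m/s² × 5950 m = 1.505×10^8 Pa = 150.5 MPa
anhydrite: 2924 kg/m³ × 9.80665 m/s² × 1330 m = 3.814×10^7 Pa = 38.14 MPa
Total = 150.5 + 38.14 = 188.68 MPa
Pore pressure P_p = λ·σ_v = 0.44 × 188.7 MPa = 83.02 MPa
Effective stress σ' = σ_v − P_p = 188.7 − 83.02 = 105.66 MPa = 15325 psi

15300 psi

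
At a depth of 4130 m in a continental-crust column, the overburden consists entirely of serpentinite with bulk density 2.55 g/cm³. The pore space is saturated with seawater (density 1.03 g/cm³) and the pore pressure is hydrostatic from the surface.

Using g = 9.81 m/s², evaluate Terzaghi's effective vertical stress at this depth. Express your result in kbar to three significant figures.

Overburden (lithostatic) stress σ_v:
serpentinite: 2550 kg/m³ × 9.81 m/s² × 4130 m = 1.033×10^8 Pa = 103.3 MPa
Pore pressure P_p = 1030 kg/m³ × 9.81 m/s² × 4130 m = 4.173×10^7 Pa = 41.73 MPa
Effective stress σ' = σ_v − P_p = 103.3 − 41.73 = 61.583 MPa = 0.61583 kbar

0.616 kbar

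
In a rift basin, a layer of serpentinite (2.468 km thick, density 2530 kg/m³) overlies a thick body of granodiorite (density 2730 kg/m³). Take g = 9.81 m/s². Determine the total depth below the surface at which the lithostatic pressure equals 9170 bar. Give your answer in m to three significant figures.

Pressure at base of upper layers: 2530×9.81×2468 = 6.125×10^7 Pa = 612.5 bar
Remaining pressure to be supplied by granodiorite: 9.170×10^8 − 6.125×10^7 = 8.557×10^8 Pa
Additional depth in granodiorite = 8.557×10^8 Pa / (2730 kg/m³ × 9.81 m/s²) = 31953 m
Total depth = 2468 m + 31953 m = 34421 m

34400 m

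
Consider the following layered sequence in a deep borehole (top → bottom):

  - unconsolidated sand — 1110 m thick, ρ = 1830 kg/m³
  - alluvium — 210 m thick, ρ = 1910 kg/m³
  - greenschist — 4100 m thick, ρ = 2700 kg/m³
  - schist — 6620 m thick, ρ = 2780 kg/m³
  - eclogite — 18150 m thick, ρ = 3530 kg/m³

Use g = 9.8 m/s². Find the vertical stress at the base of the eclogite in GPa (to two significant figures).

unconsolidated sand: 1830 kg/m³ × 9.8 m/s² × 1110 m = 1.991×10^7 Pa = 0.01991 GPa
alluvium: 1910 kg/m³ × 9.8 m/s² × 210 m = 3.931×10^6 Pa = 3.931×10^-3 GPa
greenschist: 2700 kg/m³ × 9.8 m/s² × 4100 m = 1.085×10^8 Pa = 0.1085 GPa
schist: 2780 kg/m³ × 9.8 m/s² × 6620 m = 1.804×10^8 Pa = 0.1804 GPa
eclogite: 3530 kg/m³ × 9.8 m/s² × 18150 m = 6.279×10^8 Pa = 0.6279 GPa
Total = 0.01991 + 3.931×10^-3 + 0.1085 + 0.1804 + 0.6279 = 0.94056 GPa

0.94 GPa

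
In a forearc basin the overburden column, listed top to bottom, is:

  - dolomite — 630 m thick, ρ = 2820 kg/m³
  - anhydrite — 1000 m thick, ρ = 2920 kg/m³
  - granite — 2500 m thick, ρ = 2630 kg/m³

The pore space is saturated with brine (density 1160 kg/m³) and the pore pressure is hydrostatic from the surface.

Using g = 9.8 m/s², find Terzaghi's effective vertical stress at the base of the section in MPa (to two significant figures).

64 MPa

Overburden (lithostatic) stress σ_v:
dolomite: 2820 kg/m³ × 9.8 m/s² × 630 m = 1.741×10^7 Pa = 17.41 MPa
anhydrite: 2920 kg/m³ × 9.8 m/s² × 1000 m = 2.862×10^7 Pa = 28.62 MPa
granite: 2630 kg/m³ × 9.8 m/s² × 2500 m = 6.444×10^7 Pa = 64.44 MPa
Total = 17.41 + 28.62 + 64.44 = 110.46 MPa
Pore pressure P_p = 1160 kg/m³ × 9.8 m/s² × 4130 m = 4.695×10^7 Pa = 46.95 MPa
Effective stress σ' = σ_v − P_p = 110.5 − 46.95 = 63.512 MPa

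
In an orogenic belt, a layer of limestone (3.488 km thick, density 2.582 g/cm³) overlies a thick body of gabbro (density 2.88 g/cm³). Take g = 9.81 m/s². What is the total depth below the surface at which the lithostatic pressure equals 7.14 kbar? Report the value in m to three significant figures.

25600 m

Pressure at base of upper layers: 2582×9.81×3488 = 8.835×10^7 Pa = 0.8835 kbar
Remaining pressure to be supplied by gabbro: 7.140×10^8 − 8.835×10^7 = 6.257×10^8 Pa
Additional depth in gabbro = 6.257×10^8 Pa / (2880 kg/m³ × 9.81 m/s²) = 22145 m
Total depth = 3488 m + 22145 m = 25633 m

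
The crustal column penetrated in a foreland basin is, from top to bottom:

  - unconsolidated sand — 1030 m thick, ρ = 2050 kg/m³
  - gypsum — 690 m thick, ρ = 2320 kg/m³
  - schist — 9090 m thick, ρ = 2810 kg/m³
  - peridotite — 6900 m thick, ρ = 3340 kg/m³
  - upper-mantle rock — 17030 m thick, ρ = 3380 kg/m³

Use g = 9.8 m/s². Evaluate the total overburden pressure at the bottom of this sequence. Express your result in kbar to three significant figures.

10.8 kbar

unconsolidated sand: 2050 kg/m³ × 9.8 m/s² × 1030 m = 2.069×10^7 Pa = 0.2069 kbar
gypsum: 2320 kg/m³ × 9.8 m/s² × 690 m = 1.569×10^7 Pa = 0.1569 kbar
schist: 2810 kg/m³ × 9.8 m/s² × 9090 m = 2.503×10^8 Pa = 2.503 kbar
peridotite: 3340 kg/m³ × 9.8 m/s² × 6900 m = 2.259×10^8 Pa = 2.259 kbar
upper-mantle rock: 3380 kg/m³ × 9.8 m/s² × 17030 m = 5.641×10^8 Pa = 5.641 kbar
Total = 0.2069 + 0.1569 + 2.503 + 2.259 + 5.641 = 10.767 kbar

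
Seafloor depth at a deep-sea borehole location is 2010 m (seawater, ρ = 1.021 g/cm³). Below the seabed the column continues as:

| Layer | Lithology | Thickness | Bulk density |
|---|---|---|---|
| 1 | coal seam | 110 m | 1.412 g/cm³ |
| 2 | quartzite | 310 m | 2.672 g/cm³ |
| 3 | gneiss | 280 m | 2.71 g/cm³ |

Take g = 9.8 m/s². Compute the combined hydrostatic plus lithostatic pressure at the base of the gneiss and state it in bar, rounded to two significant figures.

seawater: 1021 kg/m³ × 9.8 m/s² × 2010 m = 2.011×10^7 Pa = 201.1 bar
coal seam: 1412 kg/m³ × 9.8 m/s² × 110 m = 1.522×10^6 Pa = 15.22 bar
quartzite: 2672 kg/m³ × 9.8 m/s² × 310 m = 8.118×10^6 Pa = 81.18 bar
gneiss: 2710 kg/m³ × 9.8 m/s² × 280 m = 7.436×10^6 Pa = 74.36 bar
Total = 201.1 + 15.22 + 81.18 + 74.36 = 371.88 bar

370 bar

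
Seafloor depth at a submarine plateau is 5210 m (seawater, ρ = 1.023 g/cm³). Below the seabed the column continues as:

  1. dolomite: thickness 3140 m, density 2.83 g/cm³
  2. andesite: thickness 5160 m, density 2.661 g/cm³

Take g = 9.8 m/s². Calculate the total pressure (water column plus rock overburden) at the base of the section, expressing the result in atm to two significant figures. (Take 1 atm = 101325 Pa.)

2700 atm

seawater: 1023 kg/m³ × 9.8 m/s² × 5210 m = 5.223×10^7 Pa = 515.5 atm
dolomite: 2830 kg/m³ × 9.8 m/s² × 3140 m = 8.708×10^7 Pa = 859.5 atm
andesite: 2661 kg/m³ × 9.8 m/s² × 5160 m = 1.346×10^8 Pa = 1328 atm
Total = 515.5 + 859.5 + 1328 = 2703.0 atm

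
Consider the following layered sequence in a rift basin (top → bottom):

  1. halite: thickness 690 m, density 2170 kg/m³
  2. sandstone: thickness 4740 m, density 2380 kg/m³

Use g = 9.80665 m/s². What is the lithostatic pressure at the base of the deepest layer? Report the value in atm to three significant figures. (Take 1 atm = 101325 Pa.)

halite: 2170 kg/m³ × 9.80665 m/s² × 690 m = 1.468×10^7 Pa = 144.9 atm
sandstone: 2380 kg/m³ × 9.80665 m/s² × 4740 m = 1.106×10^8 Pa = 1092 atm
Total = 144.9 + 1092 = 1236.8 atm

1240 atm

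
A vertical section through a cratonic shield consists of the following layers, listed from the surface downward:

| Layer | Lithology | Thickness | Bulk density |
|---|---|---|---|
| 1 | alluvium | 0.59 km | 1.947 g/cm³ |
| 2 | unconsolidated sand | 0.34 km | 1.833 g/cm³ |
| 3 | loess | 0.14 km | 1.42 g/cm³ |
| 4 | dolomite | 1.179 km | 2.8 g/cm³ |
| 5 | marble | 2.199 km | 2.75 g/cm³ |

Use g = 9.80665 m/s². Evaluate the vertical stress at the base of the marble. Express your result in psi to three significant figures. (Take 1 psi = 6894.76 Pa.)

alluvium: 1947 kg/m³ × 9.80665 m/s² × 590 m = 1.127×10^7 Pa = 1634 psi
unconsolidated sand: 1833 kg/m³ × 9.80665 m/s² × 340 m = 6.112×10^6 Pa = 886.4 psi
loess: 1420 kg/m³ × 9.80665 m/s² × 140 m = 1.950×10^6 Pa = 282.8 psi
dolomite: 2800 kg/m³ × 9.80665 m/s² × 1179 m = 3.237×10^7 Pa = 4695 psi
marble: 2750 kg/m³ × 9.80665 m/s² × 2199 m = 5.930×10^7 Pa = 8601 psi
Total = 1634 + 886.4 + 282.8 + 4695 + 8601 = 16100 psi

16100 psi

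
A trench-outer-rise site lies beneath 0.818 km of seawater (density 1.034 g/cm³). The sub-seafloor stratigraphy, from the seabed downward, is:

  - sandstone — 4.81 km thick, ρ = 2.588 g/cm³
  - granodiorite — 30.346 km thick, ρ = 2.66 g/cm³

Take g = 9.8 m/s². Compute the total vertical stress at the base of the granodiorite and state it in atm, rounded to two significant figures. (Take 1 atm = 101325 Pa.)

9100 atm

seawater: 1034 kg/m³ × 9.8 m/s² × 818 m = 8.289×10^6 Pa = 81.81 atm
sandstone: 2588 kg/m³ × 9.8 m/s² × 4810 m = 1.220×10^8 Pa = 1204 atm
granodiorite: 2660 kg/m³ × 9.8 m/s² × 30346 m = 7.911×10^8 Pa = 7807 atm
Total = 81.81 + 1204 + 7807 = 9092.9 atm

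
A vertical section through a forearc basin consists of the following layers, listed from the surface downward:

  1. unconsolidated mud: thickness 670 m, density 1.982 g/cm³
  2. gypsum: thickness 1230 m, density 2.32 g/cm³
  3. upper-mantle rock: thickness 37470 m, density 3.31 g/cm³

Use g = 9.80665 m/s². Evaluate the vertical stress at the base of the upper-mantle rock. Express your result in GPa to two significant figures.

1.3 GPa

unconsolidated mud: 1982 kg/m³ × 9.80665 m/s² × 670 m = 1.302×10^7 Pa = 0.01302 GPa
gypsum: 2320 kg/m³ × 9.80665 m/s² × 1230 m = 2.798×10^7 Pa = 0.02798 GPa
upper-mantle rock: 3310 kg/m³ × 9.80665 m/s² × 37470 m = 1.216×10^9 Pa = 1.216 GPa
Total = 0.01302 + 0.02798 + 1.216 = 1.2573 GPa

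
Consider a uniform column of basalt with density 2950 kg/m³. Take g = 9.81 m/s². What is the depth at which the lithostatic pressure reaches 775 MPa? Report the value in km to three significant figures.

26.8 km

h = P/(ρg) = 775 MPa / (2950 kg/m³ × 9.81 m/s²) = 7.750×10^8 Pa / 28940 Pa/m = 26780 m
= 26.780 km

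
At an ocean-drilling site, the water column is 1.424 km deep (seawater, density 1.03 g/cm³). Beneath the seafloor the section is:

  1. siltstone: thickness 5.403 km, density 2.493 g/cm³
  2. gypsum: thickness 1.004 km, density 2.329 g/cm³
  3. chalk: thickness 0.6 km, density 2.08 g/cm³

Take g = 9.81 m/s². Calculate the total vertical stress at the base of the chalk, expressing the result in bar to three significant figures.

seawater: 1030 kg/m³ × 9.81 m/s² × 1424 m = 1.439×10^7 Pa = 143.9 bar
siltstone: 2493 kg/m³ × 9.81 m/s² × 5403 m = 1.321×10^8 Pa = 1321 bar
gypsum: 2329 kg/m³ × 9.81 m/s² × 1004 m = 2.294×10^7 Pa = 229.4 bar
chalk: 2080 kg/m³ × 9.81 m/s² × 600 m = 1.224×10^7 Pa = 122.4 bar
Total = 143.9 + 1321 + 229.4 + 122.4 = 1817.1 bar

1820 bar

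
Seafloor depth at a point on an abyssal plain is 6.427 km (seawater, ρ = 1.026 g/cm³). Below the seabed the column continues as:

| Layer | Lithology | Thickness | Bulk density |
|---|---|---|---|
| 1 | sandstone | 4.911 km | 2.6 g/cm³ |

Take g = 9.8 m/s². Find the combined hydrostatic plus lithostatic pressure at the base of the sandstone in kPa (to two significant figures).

seawater: 1026 kg/m³ × 9.8 m/s² × 6427 m = 6.462×10^7 Pa = 64622 kPa
sandstone: 2600 kg/m³ × 9.8 m/s² × 4911 m = 1.251×10^8 Pa = 1.251×10^5 kPa
Total = 64622 + 1.251×10^5 = 1.8975×10^5 kPa

190000 kPa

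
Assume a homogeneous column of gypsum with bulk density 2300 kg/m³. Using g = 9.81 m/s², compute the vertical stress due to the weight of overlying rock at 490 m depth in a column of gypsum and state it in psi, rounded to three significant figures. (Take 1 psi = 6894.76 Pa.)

1600 psi

gypsum: 2300 kg/m³ × 9.81 m/s² × 490 m = 1.106×10^7 Pa = 1604 psi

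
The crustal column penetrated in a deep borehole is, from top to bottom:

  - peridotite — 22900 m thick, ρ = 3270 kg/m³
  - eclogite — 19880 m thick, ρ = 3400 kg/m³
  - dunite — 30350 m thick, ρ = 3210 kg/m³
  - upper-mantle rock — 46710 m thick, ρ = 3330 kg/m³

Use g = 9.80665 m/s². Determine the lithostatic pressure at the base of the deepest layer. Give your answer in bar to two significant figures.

peridotite: 3270 kg/m³ × 9.80665 m/s² × 22900 m = 7.344×10^8 Pa = 7344 bar
eclogite: 3400 kg/m³ × 9.80665 m/s² × 19880 m = 6.629×10^8 Pa = 6629 bar
dunite: 3210 kg/m³ × 9.80665 m/s² × 30350 m = 9.554×10^8 Pa = 9554 bar
upper-mantle rock: 3330 kg/m³ × 9.80665 m/s² × 46710 m = 1.525×10^9 Pa = 15254 bar
Total = 7344 + 6629 + 9554 + 15254 = 38780 bar

39000 bar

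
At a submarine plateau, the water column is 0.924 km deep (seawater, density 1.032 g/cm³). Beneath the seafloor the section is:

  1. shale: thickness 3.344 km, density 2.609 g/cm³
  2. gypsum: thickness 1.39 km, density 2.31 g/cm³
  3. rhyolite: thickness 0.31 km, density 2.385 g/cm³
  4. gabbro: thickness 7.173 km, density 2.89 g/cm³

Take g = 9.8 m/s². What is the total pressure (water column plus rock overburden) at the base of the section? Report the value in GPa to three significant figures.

seawater: 1032 kg/m³ × 9.8 m/s² × 924 m = 9.345×10^6 Pa = 9.345×10^-3 GPa
shale: 2609 kg/m³ × 9.8 m/s² × 3344 m = 8.550×10^7 Pa = 0.08550 GPa
gypsum: 2310 kg/m³ × 9.8 m/s² × 1390 m = 3.147×10^7 Pa = 0.03147 GPa
rhyolite: 2385 kg/m³ × 9.8 m/s² × 310 m = 7.246×10^6 Pa = 7.246×10^-3 GPa
gabbro: 2890 kg/m³ × 9.8 m/s² × 7173 m = 2.032×10^8 Pa = 0.2032 GPa
Total = 9.345×10^-3 + 0.08550 + 0.03147 + 7.246×10^-3 + 0.2032 = 0.33671 GPa

0.337 GPa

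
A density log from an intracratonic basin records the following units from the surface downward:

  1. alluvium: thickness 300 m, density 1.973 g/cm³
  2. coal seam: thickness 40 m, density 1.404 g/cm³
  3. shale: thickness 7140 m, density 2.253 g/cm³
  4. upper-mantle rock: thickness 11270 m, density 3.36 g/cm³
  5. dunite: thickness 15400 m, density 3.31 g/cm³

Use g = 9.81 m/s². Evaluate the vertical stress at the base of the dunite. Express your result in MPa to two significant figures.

1000 MPa

alluvium: 1973 kg/m³ × 9.81 m/s² × 300 m = 5.807×10^6 Pa = 5.807 MPa
coal seam: 1404 kg/m³ × 9.81 m/s² × 40 m = 5.509×10^5 Pa = 0.5509 MPa
shale: 2253 kg/m³ × 9.81 m/s² × 7140 m = 1.578×10^8 Pa = 157.8 MPa
upper-mantle rock: 3360 kg/m³ × 9.81 m/s² × 11270 m = 3.715×10^8 Pa = 371.5 MPa
dunite: 3310 kg/m³ × 9.81 m/s² × 15400 m = 5.001×10^8 Pa = 500.1 MPa
Total = 5.807 + 0.5509 + 157.8 + 371.5 + 500.1 = 1035.7 MPa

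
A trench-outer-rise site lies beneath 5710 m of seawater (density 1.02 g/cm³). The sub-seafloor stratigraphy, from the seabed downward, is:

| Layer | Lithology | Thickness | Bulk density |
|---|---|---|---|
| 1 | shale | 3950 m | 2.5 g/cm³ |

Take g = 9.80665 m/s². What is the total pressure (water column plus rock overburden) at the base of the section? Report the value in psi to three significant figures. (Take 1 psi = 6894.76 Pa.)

22300 psi

seawater: 1020 kg/m³ × 9.80665 m/s² × 5710 m = 5.712×10^7 Pa = 8284 psi
shale: 2500 kg/m³ × 9.80665 m/s² × 3950 m = 9.684×10^7 Pa = 14046 psi
Total = 8284 + 14046 = 22330 psi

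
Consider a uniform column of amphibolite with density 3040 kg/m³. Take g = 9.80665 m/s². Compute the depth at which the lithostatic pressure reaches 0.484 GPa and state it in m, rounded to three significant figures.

h = P/(ρg) = 0.484 GPa / (3040 kg/m³ × 9.80665 m/s²) = 4.840×10^8 Pa / 29812 Pa/m = 16235 m

16200 m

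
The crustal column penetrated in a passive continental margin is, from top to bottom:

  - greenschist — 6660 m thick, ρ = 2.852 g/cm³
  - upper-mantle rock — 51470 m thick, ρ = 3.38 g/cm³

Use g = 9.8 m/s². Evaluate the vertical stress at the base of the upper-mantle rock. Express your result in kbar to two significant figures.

19 kbar

greenschist: 2852 kg/m³ × 9.8 m/s² × 6660 m = 1.861×10^8 Pa = 1.861 kbar
upper-mantle rock: 3380 kg/m³ × 9.8 m/s² × 51470 m = 1.705×10^9 Pa = 17.05 kbar
Total = 1.861 + 17.05 = 18.910 kbar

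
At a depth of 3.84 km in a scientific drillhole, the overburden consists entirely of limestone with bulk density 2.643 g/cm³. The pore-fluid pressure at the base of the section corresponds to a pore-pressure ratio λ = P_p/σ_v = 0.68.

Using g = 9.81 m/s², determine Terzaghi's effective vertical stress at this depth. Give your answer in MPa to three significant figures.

31.9 MPa

Overburden (lithostatic) stress σ_v:
limestone: 2643 kg/m³ × 9.81 m/s² × 3840 m = 9.956×10^7 Pa = 99.56 MPa
Pore pressure P_p = λ·σ_v = 0.68 × 99.56 MPa = 67.70 MPa
Effective stress σ' = σ_v − P_p = 99.56 − 67.70 = 31.860 MPa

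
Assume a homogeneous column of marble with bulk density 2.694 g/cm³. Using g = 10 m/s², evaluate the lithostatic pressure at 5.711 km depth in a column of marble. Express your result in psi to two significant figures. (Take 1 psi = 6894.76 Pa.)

22000 psi

marble: 2694 kg/m³ × 10 m/s² × 5711 m = 1.539×10^8 Pa = 22315 psi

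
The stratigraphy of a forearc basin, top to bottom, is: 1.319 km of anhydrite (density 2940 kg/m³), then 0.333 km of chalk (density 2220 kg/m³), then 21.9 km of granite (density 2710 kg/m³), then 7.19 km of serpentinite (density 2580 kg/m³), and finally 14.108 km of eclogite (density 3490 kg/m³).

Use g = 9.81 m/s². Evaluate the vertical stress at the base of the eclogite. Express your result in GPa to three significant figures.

1.29 GPa

anhydrite: 2940 kg/m³ × 9.81 m/s² × 1319 m = 3.804×10^7 Pa = 0.03804 GPa
chalk: 2220 kg/m³ × 9.81 m/s² × 333 m = 7.252×10^6 Pa = 7.252×10^-3 GPa
granite: 2710 kg/m³ × 9.81 m/s² × 21900 m = 5.822×10^8 Pa = 0.5822 GPa
serpentinite: 2580 kg/m³ × 9.81 m/s² × 7190 m = 1.820×10^8 Pa = 0.1820 GPa
eclogite: 3490 kg/m³ × 9.81 m/s² × 14108 m = 4.830×10^8 Pa = 0.4830 GPa
Total = 0.03804 + 7.252×10^-3 + 0.5822 + 0.1820 + 0.4830 = 1.2925 GPa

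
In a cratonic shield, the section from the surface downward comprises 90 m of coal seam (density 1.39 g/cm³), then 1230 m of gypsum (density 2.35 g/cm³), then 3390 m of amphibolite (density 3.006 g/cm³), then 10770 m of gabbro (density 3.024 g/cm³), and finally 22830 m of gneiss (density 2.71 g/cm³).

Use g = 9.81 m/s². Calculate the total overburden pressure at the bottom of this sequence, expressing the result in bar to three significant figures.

10600 bar

coal seam: 1390 kg/m³ × 9.81 m/s² × 90 m = 1.227×10^6 Pa = 12.27 bar
gypsum: 2350 kg/m³ × 9.81 m/s² × 1230 m = 2.836×10^7 Pa = 283.6 bar
amphibolite: 3006 kg/m³ × 9.81 m/s² × 3390 m = 9.997×10^7 Pa = 999.7 bar
gabbro: 3024 kg/m³ × 9.81 m/s² × 10770 m = 3.195×10^8 Pa = 3195 bar
gneiss: 2710 kg/m³ × 9.81 m/s² × 22830 m = 6.069×10^8 Pa = 6069 bar
Total = 12.27 + 283.6 + 999.7 + 3195 + 6069 = 10560 bar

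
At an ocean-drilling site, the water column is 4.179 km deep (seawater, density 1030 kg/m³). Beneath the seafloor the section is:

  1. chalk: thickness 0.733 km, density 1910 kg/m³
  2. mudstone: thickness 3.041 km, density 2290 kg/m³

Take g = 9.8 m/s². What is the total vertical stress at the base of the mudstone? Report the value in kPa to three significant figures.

seawater: 1030 kg/m³ × 9.8 m/s² × 4179 m = 4.218×10^7 Pa = 42183 kPa
chalk: 1910 kg/m³ × 9.8 m/s² × 733 m = 1.372×10^7 Pa = 13720 kPa
mudstone: 2290 kg/m³ × 9.8 m/s² × 3041 m = 6.825×10^7 Pa = 68246 kPa
Total = 42183 + 13720 + 68246 = 1.2415×10^5 kPa

124000 kPa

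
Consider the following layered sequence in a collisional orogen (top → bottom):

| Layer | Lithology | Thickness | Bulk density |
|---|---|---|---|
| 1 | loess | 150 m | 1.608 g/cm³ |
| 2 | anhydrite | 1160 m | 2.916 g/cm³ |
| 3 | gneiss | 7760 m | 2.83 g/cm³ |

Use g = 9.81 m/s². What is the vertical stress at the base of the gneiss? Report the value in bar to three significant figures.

2510 bar

loess: 1608 kg/m³ × 9.81 m/s² × 150 m = 2.366×10^6 Pa = 23.66 bar
anhydrite: 2916 kg/m³ × 9.81 m/s² × 1160 m = 3.318×10^7 Pa = 331.8 bar
gneiss: 2830 kg/m³ × 9.81 m/s² × 7760 m = 2.154×10^8 Pa = 2154 bar
Total = 23.66 + 331.8 + 2154 = 2509.8 bar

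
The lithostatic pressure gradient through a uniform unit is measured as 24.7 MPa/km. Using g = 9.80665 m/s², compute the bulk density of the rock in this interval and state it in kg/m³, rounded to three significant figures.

2520 kg/m³

ρ = (dP/dz)/g = 24.7 MPa/km / 9.80665 m/s² = 24700 Pa/m / 9.80665 m/s² = 2518.7 kg/m³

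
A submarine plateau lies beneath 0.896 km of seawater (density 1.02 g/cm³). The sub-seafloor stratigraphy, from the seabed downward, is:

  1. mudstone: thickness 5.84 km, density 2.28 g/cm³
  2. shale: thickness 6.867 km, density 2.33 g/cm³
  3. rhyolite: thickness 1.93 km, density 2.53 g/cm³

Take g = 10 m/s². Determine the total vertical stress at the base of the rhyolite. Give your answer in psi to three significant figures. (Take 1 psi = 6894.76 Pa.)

50900 psi

seawater: 1020 kg/m³ × 10 m/s² × 896 m = 9.139×10^6 Pa = 1326 psi
mudstone: 2280 kg/m³ × 10 m/s² × 5840 m = 1.332×10^8 Pa = 19312 psi
shale: 2330 kg/m³ × 10 m/s² × 6867 m = 1.600×10^8 Pa = 23206 psi
rhyolite: 2530 kg/m³ × 10 m/s² × 1930 m = 4.883×10^7 Pa = 7082 psi
Total = 1326 + 19312 + 23206 + 7082 = 50926 psi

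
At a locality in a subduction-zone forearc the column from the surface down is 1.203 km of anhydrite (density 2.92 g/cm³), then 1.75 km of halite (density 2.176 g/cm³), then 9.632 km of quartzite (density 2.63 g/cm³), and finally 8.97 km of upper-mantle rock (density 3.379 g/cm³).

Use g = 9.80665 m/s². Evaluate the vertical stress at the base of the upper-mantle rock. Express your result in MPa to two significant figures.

620 MPa

anhydrite: 2920 kg/m³ × 9.80665 m/s² × 1203 m = 3.445×10^7 Pa = 34.45 MPa
halite: 2176 kg/m³ × 9.80665 m/s² × 1750 m = 3.734×10^7 Pa = 37.34 MPa
quartzite: 2630 kg/m³ × 9.80665 m/s² × 9632 m = 2.484×10^8 Pa = 248.4 MPa
upper-mantle rock: 3379 kg/m³ × 9.80665 m/s² × 8970 m = 2.972×10^8 Pa = 297.2 MPa
Total = 34.45 + 37.34 + 248.4 + 297.2 = 617.45 MPa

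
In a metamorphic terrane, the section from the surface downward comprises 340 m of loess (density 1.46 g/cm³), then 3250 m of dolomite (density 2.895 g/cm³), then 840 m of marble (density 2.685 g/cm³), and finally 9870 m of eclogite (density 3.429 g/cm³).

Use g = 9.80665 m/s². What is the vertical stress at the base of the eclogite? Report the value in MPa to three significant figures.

loess: 1460 kg/m³ × 9.80665 m/s² × 340 m = 4.868×10^6 Pa = 4.868 MPa
dolomite: 2895 kg/m³ × 9.80665 m/s² × 3250 m = 9.227×10^7 Pa = 92.27 MPa
marble: 2685 kg/m³ × 9.80665 m/s² × 840 m = 2.212×10^7 Pa = 22.12 MPa
eclogite: 3429 kg/m³ × 9.80665 m/s² × 9870 m = 3.319×10^8 Pa = 331.9 MPa
Total = 4.868 + 92.27 + 22.12 + 331.9 = 451.15 MPa

451 MPa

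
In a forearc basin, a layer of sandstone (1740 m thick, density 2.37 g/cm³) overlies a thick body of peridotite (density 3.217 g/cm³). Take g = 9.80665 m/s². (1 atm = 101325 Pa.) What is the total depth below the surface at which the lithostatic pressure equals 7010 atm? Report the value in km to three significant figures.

Pressure at base of upper layers: 2370×9.80665×1740 = 4.044×10^7 Pa = 399.1 atm
Remaining pressure to be supplied by peridotite: 7.103×10^8 − 4.044×10^7 = 6.698×10^8 Pa
Additional depth in peridotite = 6.698×10^8 Pa / (3217 kg/m³ × 9.80665 m/s²) = 21233 m
Total depth = 1740 m + 21233 m = 22973 m
= 22.973 km

23.0 km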